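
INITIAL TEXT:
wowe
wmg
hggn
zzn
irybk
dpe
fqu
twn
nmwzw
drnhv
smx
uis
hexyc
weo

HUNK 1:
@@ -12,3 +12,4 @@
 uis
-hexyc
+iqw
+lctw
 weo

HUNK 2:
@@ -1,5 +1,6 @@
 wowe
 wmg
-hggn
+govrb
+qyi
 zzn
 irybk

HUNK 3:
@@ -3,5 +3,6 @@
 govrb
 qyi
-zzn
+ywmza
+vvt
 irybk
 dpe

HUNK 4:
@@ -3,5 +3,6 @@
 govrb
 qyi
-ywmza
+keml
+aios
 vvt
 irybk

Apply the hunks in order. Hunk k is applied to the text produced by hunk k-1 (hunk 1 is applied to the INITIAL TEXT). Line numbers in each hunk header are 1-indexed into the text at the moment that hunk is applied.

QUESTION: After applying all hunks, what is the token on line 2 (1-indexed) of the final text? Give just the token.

Hunk 1: at line 12 remove [hexyc] add [iqw,lctw] -> 15 lines: wowe wmg hggn zzn irybk dpe fqu twn nmwzw drnhv smx uis iqw lctw weo
Hunk 2: at line 1 remove [hggn] add [govrb,qyi] -> 16 lines: wowe wmg govrb qyi zzn irybk dpe fqu twn nmwzw drnhv smx uis iqw lctw weo
Hunk 3: at line 3 remove [zzn] add [ywmza,vvt] -> 17 lines: wowe wmg govrb qyi ywmza vvt irybk dpe fqu twn nmwzw drnhv smx uis iqw lctw weo
Hunk 4: at line 3 remove [ywmza] add [keml,aios] -> 18 lines: wowe wmg govrb qyi keml aios vvt irybk dpe fqu twn nmwzw drnhv smx uis iqw lctw weo
Final line 2: wmg

Answer: wmg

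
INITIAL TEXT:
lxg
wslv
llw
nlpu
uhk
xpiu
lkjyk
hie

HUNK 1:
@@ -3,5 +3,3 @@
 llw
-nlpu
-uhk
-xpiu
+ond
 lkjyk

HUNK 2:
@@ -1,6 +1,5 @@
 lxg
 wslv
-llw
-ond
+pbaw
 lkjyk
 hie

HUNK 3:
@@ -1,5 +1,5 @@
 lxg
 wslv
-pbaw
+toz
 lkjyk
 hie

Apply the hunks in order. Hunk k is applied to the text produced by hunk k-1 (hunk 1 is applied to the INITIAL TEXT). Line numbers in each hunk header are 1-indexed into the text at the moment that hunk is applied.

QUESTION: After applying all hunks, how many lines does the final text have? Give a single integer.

Answer: 5

Derivation:
Hunk 1: at line 3 remove [nlpu,uhk,xpiu] add [ond] -> 6 lines: lxg wslv llw ond lkjyk hie
Hunk 2: at line 1 remove [llw,ond] add [pbaw] -> 5 lines: lxg wslv pbaw lkjyk hie
Hunk 3: at line 1 remove [pbaw] add [toz] -> 5 lines: lxg wslv toz lkjyk hie
Final line count: 5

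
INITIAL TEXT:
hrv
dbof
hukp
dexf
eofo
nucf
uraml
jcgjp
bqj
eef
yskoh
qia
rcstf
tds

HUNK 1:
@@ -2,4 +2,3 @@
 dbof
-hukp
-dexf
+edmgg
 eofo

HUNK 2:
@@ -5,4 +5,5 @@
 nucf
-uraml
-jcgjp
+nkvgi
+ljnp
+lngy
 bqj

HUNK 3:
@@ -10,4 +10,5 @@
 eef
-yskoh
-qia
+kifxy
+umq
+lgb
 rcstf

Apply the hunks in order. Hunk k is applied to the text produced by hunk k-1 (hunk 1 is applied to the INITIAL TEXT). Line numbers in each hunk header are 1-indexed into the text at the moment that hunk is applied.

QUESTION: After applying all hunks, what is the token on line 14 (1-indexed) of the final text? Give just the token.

Answer: rcstf

Derivation:
Hunk 1: at line 2 remove [hukp,dexf] add [edmgg] -> 13 lines: hrv dbof edmgg eofo nucf uraml jcgjp bqj eef yskoh qia rcstf tds
Hunk 2: at line 5 remove [uraml,jcgjp] add [nkvgi,ljnp,lngy] -> 14 lines: hrv dbof edmgg eofo nucf nkvgi ljnp lngy bqj eef yskoh qia rcstf tds
Hunk 3: at line 10 remove [yskoh,qia] add [kifxy,umq,lgb] -> 15 lines: hrv dbof edmgg eofo nucf nkvgi ljnp lngy bqj eef kifxy umq lgb rcstf tds
Final line 14: rcstf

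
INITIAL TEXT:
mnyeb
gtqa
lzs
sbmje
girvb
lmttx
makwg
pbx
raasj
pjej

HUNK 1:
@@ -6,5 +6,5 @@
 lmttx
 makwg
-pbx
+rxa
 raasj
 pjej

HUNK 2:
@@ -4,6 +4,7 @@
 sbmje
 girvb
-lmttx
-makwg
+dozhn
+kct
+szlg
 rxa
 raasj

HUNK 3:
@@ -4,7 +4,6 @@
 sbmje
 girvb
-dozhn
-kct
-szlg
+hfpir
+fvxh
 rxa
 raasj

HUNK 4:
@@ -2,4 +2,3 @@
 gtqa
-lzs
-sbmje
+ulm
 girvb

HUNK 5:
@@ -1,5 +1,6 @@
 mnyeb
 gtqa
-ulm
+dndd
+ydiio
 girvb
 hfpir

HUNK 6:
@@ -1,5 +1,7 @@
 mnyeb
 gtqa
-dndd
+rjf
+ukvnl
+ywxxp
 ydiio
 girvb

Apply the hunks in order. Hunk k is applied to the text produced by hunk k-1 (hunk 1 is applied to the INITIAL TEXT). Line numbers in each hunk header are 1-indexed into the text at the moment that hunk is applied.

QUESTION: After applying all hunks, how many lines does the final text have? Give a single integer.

Answer: 12

Derivation:
Hunk 1: at line 6 remove [pbx] add [rxa] -> 10 lines: mnyeb gtqa lzs sbmje girvb lmttx makwg rxa raasj pjej
Hunk 2: at line 4 remove [lmttx,makwg] add [dozhn,kct,szlg] -> 11 lines: mnyeb gtqa lzs sbmje girvb dozhn kct szlg rxa raasj pjej
Hunk 3: at line 4 remove [dozhn,kct,szlg] add [hfpir,fvxh] -> 10 lines: mnyeb gtqa lzs sbmje girvb hfpir fvxh rxa raasj pjej
Hunk 4: at line 2 remove [lzs,sbmje] add [ulm] -> 9 lines: mnyeb gtqa ulm girvb hfpir fvxh rxa raasj pjej
Hunk 5: at line 1 remove [ulm] add [dndd,ydiio] -> 10 lines: mnyeb gtqa dndd ydiio girvb hfpir fvxh rxa raasj pjej
Hunk 6: at line 1 remove [dndd] add [rjf,ukvnl,ywxxp] -> 12 lines: mnyeb gtqa rjf ukvnl ywxxp ydiio girvb hfpir fvxh rxa raasj pjej
Final line count: 12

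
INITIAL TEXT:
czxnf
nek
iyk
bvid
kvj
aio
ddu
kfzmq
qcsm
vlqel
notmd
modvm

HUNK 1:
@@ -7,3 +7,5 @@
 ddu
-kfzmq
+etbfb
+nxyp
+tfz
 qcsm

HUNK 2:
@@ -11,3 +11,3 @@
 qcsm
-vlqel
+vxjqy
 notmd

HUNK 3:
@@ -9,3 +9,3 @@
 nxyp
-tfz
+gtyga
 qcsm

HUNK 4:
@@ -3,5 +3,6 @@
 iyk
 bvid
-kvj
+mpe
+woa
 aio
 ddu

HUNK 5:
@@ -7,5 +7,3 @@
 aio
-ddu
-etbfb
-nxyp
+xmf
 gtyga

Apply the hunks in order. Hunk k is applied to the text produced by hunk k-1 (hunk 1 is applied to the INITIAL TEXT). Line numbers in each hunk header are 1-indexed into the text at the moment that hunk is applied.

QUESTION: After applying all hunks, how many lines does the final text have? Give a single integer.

Answer: 13

Derivation:
Hunk 1: at line 7 remove [kfzmq] add [etbfb,nxyp,tfz] -> 14 lines: czxnf nek iyk bvid kvj aio ddu etbfb nxyp tfz qcsm vlqel notmd modvm
Hunk 2: at line 11 remove [vlqel] add [vxjqy] -> 14 lines: czxnf nek iyk bvid kvj aio ddu etbfb nxyp tfz qcsm vxjqy notmd modvm
Hunk 3: at line 9 remove [tfz] add [gtyga] -> 14 lines: czxnf nek iyk bvid kvj aio ddu etbfb nxyp gtyga qcsm vxjqy notmd modvm
Hunk 4: at line 3 remove [kvj] add [mpe,woa] -> 15 lines: czxnf nek iyk bvid mpe woa aio ddu etbfb nxyp gtyga qcsm vxjqy notmd modvm
Hunk 5: at line 7 remove [ddu,etbfb,nxyp] add [xmf] -> 13 lines: czxnf nek iyk bvid mpe woa aio xmf gtyga qcsm vxjqy notmd modvm
Final line count: 13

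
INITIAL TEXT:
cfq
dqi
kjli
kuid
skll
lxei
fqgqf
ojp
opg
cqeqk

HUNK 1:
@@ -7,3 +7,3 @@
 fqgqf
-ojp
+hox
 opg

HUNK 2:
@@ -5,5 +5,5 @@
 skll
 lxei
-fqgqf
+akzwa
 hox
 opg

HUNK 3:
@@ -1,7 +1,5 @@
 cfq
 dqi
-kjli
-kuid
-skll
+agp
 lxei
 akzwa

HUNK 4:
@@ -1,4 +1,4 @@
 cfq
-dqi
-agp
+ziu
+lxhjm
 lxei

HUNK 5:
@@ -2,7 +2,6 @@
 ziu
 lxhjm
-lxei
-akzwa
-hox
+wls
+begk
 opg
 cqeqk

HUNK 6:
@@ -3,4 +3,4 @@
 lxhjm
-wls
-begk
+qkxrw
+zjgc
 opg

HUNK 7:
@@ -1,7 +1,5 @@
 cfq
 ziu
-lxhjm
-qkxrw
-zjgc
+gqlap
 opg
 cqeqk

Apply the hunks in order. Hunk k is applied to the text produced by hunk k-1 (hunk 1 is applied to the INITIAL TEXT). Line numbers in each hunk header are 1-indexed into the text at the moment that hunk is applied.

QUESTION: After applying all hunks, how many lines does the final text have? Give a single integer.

Answer: 5

Derivation:
Hunk 1: at line 7 remove [ojp] add [hox] -> 10 lines: cfq dqi kjli kuid skll lxei fqgqf hox opg cqeqk
Hunk 2: at line 5 remove [fqgqf] add [akzwa] -> 10 lines: cfq dqi kjli kuid skll lxei akzwa hox opg cqeqk
Hunk 3: at line 1 remove [kjli,kuid,skll] add [agp] -> 8 lines: cfq dqi agp lxei akzwa hox opg cqeqk
Hunk 4: at line 1 remove [dqi,agp] add [ziu,lxhjm] -> 8 lines: cfq ziu lxhjm lxei akzwa hox opg cqeqk
Hunk 5: at line 2 remove [lxei,akzwa,hox] add [wls,begk] -> 7 lines: cfq ziu lxhjm wls begk opg cqeqk
Hunk 6: at line 3 remove [wls,begk] add [qkxrw,zjgc] -> 7 lines: cfq ziu lxhjm qkxrw zjgc opg cqeqk
Hunk 7: at line 1 remove [lxhjm,qkxrw,zjgc] add [gqlap] -> 5 lines: cfq ziu gqlap opg cqeqk
Final line count: 5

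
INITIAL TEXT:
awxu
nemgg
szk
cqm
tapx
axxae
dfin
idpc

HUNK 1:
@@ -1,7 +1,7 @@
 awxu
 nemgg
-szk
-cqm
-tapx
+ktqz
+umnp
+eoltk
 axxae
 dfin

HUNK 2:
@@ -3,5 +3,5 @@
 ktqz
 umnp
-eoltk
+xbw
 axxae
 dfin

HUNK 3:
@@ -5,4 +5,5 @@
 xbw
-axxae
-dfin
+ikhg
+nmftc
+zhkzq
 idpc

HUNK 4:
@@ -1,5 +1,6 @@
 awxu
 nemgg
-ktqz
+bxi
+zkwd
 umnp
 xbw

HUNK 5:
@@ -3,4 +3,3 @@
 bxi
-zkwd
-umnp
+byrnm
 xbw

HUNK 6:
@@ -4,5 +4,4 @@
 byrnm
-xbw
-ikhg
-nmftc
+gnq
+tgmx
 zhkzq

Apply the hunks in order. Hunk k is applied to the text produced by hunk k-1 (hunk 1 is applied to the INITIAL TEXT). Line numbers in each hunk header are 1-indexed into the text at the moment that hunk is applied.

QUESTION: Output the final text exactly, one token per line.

Answer: awxu
nemgg
bxi
byrnm
gnq
tgmx
zhkzq
idpc

Derivation:
Hunk 1: at line 1 remove [szk,cqm,tapx] add [ktqz,umnp,eoltk] -> 8 lines: awxu nemgg ktqz umnp eoltk axxae dfin idpc
Hunk 2: at line 3 remove [eoltk] add [xbw] -> 8 lines: awxu nemgg ktqz umnp xbw axxae dfin idpc
Hunk 3: at line 5 remove [axxae,dfin] add [ikhg,nmftc,zhkzq] -> 9 lines: awxu nemgg ktqz umnp xbw ikhg nmftc zhkzq idpc
Hunk 4: at line 1 remove [ktqz] add [bxi,zkwd] -> 10 lines: awxu nemgg bxi zkwd umnp xbw ikhg nmftc zhkzq idpc
Hunk 5: at line 3 remove [zkwd,umnp] add [byrnm] -> 9 lines: awxu nemgg bxi byrnm xbw ikhg nmftc zhkzq idpc
Hunk 6: at line 4 remove [xbw,ikhg,nmftc] add [gnq,tgmx] -> 8 lines: awxu nemgg bxi byrnm gnq tgmx zhkzq idpc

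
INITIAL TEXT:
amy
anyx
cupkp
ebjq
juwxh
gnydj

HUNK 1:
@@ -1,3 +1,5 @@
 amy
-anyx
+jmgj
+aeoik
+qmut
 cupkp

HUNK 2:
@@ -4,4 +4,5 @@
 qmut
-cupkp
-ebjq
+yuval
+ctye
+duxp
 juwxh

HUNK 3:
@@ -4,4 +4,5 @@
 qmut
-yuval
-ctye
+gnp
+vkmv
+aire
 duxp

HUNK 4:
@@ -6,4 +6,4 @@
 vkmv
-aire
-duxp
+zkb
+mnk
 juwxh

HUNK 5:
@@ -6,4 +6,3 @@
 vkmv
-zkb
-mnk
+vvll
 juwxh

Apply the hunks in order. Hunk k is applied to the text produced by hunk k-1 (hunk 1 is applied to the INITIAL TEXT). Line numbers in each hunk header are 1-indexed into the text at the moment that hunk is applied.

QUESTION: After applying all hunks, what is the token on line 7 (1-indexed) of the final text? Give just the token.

Answer: vvll

Derivation:
Hunk 1: at line 1 remove [anyx] add [jmgj,aeoik,qmut] -> 8 lines: amy jmgj aeoik qmut cupkp ebjq juwxh gnydj
Hunk 2: at line 4 remove [cupkp,ebjq] add [yuval,ctye,duxp] -> 9 lines: amy jmgj aeoik qmut yuval ctye duxp juwxh gnydj
Hunk 3: at line 4 remove [yuval,ctye] add [gnp,vkmv,aire] -> 10 lines: amy jmgj aeoik qmut gnp vkmv aire duxp juwxh gnydj
Hunk 4: at line 6 remove [aire,duxp] add [zkb,mnk] -> 10 lines: amy jmgj aeoik qmut gnp vkmv zkb mnk juwxh gnydj
Hunk 5: at line 6 remove [zkb,mnk] add [vvll] -> 9 lines: amy jmgj aeoik qmut gnp vkmv vvll juwxh gnydj
Final line 7: vvll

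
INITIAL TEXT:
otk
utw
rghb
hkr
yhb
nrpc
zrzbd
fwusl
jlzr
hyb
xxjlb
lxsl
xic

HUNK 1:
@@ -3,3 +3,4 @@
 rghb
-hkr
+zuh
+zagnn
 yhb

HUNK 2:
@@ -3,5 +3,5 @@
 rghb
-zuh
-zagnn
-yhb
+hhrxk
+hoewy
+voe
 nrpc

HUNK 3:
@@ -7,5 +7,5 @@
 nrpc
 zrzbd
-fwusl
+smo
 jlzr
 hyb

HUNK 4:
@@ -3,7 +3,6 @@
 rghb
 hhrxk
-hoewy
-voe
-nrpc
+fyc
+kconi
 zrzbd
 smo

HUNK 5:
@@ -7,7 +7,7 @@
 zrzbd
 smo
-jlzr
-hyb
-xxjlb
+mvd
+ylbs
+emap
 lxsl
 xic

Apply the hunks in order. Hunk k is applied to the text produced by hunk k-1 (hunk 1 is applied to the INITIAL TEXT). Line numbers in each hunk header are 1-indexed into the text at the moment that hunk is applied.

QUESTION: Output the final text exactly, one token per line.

Hunk 1: at line 3 remove [hkr] add [zuh,zagnn] -> 14 lines: otk utw rghb zuh zagnn yhb nrpc zrzbd fwusl jlzr hyb xxjlb lxsl xic
Hunk 2: at line 3 remove [zuh,zagnn,yhb] add [hhrxk,hoewy,voe] -> 14 lines: otk utw rghb hhrxk hoewy voe nrpc zrzbd fwusl jlzr hyb xxjlb lxsl xic
Hunk 3: at line 7 remove [fwusl] add [smo] -> 14 lines: otk utw rghb hhrxk hoewy voe nrpc zrzbd smo jlzr hyb xxjlb lxsl xic
Hunk 4: at line 3 remove [hoewy,voe,nrpc] add [fyc,kconi] -> 13 lines: otk utw rghb hhrxk fyc kconi zrzbd smo jlzr hyb xxjlb lxsl xic
Hunk 5: at line 7 remove [jlzr,hyb,xxjlb] add [mvd,ylbs,emap] -> 13 lines: otk utw rghb hhrxk fyc kconi zrzbd smo mvd ylbs emap lxsl xic

Answer: otk
utw
rghb
hhrxk
fyc
kconi
zrzbd
smo
mvd
ylbs
emap
lxsl
xic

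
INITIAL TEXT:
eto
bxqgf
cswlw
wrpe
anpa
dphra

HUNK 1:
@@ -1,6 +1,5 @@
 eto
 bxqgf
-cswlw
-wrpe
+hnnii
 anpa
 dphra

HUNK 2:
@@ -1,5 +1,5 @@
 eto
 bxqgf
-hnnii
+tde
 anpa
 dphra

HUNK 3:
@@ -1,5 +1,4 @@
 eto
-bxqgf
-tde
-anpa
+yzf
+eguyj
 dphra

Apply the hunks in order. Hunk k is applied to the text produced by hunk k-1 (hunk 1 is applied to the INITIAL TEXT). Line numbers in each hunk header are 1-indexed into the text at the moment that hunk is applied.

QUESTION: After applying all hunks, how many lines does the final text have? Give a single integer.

Answer: 4

Derivation:
Hunk 1: at line 1 remove [cswlw,wrpe] add [hnnii] -> 5 lines: eto bxqgf hnnii anpa dphra
Hunk 2: at line 1 remove [hnnii] add [tde] -> 5 lines: eto bxqgf tde anpa dphra
Hunk 3: at line 1 remove [bxqgf,tde,anpa] add [yzf,eguyj] -> 4 lines: eto yzf eguyj dphra
Final line count: 4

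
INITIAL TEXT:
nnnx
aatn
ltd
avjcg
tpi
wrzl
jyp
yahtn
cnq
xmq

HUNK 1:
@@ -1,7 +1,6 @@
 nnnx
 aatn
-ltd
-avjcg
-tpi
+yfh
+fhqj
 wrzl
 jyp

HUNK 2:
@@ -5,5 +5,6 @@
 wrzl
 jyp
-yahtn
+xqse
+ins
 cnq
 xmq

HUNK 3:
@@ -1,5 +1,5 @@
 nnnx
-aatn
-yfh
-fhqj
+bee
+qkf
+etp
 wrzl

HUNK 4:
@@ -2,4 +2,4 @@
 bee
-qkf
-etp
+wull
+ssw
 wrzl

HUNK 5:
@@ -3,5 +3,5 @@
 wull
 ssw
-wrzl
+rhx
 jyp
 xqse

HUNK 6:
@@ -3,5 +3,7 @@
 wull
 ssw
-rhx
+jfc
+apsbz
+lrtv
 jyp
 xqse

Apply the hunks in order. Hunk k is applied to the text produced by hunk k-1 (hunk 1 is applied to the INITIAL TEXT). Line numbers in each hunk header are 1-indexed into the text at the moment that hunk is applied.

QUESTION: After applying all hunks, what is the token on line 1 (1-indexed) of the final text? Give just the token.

Answer: nnnx

Derivation:
Hunk 1: at line 1 remove [ltd,avjcg,tpi] add [yfh,fhqj] -> 9 lines: nnnx aatn yfh fhqj wrzl jyp yahtn cnq xmq
Hunk 2: at line 5 remove [yahtn] add [xqse,ins] -> 10 lines: nnnx aatn yfh fhqj wrzl jyp xqse ins cnq xmq
Hunk 3: at line 1 remove [aatn,yfh,fhqj] add [bee,qkf,etp] -> 10 lines: nnnx bee qkf etp wrzl jyp xqse ins cnq xmq
Hunk 4: at line 2 remove [qkf,etp] add [wull,ssw] -> 10 lines: nnnx bee wull ssw wrzl jyp xqse ins cnq xmq
Hunk 5: at line 3 remove [wrzl] add [rhx] -> 10 lines: nnnx bee wull ssw rhx jyp xqse ins cnq xmq
Hunk 6: at line 3 remove [rhx] add [jfc,apsbz,lrtv] -> 12 lines: nnnx bee wull ssw jfc apsbz lrtv jyp xqse ins cnq xmq
Final line 1: nnnx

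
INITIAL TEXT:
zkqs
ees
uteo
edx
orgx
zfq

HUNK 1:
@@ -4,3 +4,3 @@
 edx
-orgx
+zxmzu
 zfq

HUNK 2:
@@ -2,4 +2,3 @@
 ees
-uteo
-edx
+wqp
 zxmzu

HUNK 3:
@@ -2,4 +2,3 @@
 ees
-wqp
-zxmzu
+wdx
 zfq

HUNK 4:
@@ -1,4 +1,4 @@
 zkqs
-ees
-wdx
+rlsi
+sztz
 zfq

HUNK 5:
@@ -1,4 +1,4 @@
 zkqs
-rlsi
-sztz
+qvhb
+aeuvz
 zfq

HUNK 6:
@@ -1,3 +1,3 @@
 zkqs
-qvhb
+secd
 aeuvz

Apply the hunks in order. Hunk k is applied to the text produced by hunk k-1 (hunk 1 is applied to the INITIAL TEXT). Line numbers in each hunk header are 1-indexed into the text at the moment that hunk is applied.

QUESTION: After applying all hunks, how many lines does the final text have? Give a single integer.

Hunk 1: at line 4 remove [orgx] add [zxmzu] -> 6 lines: zkqs ees uteo edx zxmzu zfq
Hunk 2: at line 2 remove [uteo,edx] add [wqp] -> 5 lines: zkqs ees wqp zxmzu zfq
Hunk 3: at line 2 remove [wqp,zxmzu] add [wdx] -> 4 lines: zkqs ees wdx zfq
Hunk 4: at line 1 remove [ees,wdx] add [rlsi,sztz] -> 4 lines: zkqs rlsi sztz zfq
Hunk 5: at line 1 remove [rlsi,sztz] add [qvhb,aeuvz] -> 4 lines: zkqs qvhb aeuvz zfq
Hunk 6: at line 1 remove [qvhb] add [secd] -> 4 lines: zkqs secd aeuvz zfq
Final line count: 4

Answer: 4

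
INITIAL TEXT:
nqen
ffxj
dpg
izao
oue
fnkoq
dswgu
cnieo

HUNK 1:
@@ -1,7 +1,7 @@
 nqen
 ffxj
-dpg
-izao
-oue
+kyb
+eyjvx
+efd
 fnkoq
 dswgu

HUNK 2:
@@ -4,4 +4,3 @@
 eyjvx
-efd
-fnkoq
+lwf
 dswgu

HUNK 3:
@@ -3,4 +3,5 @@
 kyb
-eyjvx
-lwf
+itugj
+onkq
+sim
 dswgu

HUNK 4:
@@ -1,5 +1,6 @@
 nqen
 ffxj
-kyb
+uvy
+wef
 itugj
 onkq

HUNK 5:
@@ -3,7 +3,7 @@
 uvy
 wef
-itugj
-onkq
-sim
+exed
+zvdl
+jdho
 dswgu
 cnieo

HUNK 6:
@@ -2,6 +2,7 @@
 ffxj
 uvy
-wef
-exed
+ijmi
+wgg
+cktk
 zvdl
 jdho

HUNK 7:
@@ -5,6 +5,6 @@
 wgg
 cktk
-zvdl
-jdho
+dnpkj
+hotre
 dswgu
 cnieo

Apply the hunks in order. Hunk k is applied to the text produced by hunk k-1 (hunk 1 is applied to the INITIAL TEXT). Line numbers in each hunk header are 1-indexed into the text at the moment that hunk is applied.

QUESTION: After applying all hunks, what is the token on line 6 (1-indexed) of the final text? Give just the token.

Hunk 1: at line 1 remove [dpg,izao,oue] add [kyb,eyjvx,efd] -> 8 lines: nqen ffxj kyb eyjvx efd fnkoq dswgu cnieo
Hunk 2: at line 4 remove [efd,fnkoq] add [lwf] -> 7 lines: nqen ffxj kyb eyjvx lwf dswgu cnieo
Hunk 3: at line 3 remove [eyjvx,lwf] add [itugj,onkq,sim] -> 8 lines: nqen ffxj kyb itugj onkq sim dswgu cnieo
Hunk 4: at line 1 remove [kyb] add [uvy,wef] -> 9 lines: nqen ffxj uvy wef itugj onkq sim dswgu cnieo
Hunk 5: at line 3 remove [itugj,onkq,sim] add [exed,zvdl,jdho] -> 9 lines: nqen ffxj uvy wef exed zvdl jdho dswgu cnieo
Hunk 6: at line 2 remove [wef,exed] add [ijmi,wgg,cktk] -> 10 lines: nqen ffxj uvy ijmi wgg cktk zvdl jdho dswgu cnieo
Hunk 7: at line 5 remove [zvdl,jdho] add [dnpkj,hotre] -> 10 lines: nqen ffxj uvy ijmi wgg cktk dnpkj hotre dswgu cnieo
Final line 6: cktk

Answer: cktk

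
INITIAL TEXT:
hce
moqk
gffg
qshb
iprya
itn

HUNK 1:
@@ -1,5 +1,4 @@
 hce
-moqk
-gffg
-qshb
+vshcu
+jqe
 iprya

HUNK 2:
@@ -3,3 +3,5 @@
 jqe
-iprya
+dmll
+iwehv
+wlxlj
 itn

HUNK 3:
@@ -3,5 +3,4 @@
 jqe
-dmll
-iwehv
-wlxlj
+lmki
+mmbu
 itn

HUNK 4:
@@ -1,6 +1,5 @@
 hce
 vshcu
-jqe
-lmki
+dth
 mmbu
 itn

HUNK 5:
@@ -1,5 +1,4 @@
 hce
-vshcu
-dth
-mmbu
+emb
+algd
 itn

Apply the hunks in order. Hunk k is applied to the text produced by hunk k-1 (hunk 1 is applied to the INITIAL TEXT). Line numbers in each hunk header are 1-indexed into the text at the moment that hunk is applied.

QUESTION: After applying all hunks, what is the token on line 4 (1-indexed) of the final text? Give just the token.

Answer: itn

Derivation:
Hunk 1: at line 1 remove [moqk,gffg,qshb] add [vshcu,jqe] -> 5 lines: hce vshcu jqe iprya itn
Hunk 2: at line 3 remove [iprya] add [dmll,iwehv,wlxlj] -> 7 lines: hce vshcu jqe dmll iwehv wlxlj itn
Hunk 3: at line 3 remove [dmll,iwehv,wlxlj] add [lmki,mmbu] -> 6 lines: hce vshcu jqe lmki mmbu itn
Hunk 4: at line 1 remove [jqe,lmki] add [dth] -> 5 lines: hce vshcu dth mmbu itn
Hunk 5: at line 1 remove [vshcu,dth,mmbu] add [emb,algd] -> 4 lines: hce emb algd itn
Final line 4: itn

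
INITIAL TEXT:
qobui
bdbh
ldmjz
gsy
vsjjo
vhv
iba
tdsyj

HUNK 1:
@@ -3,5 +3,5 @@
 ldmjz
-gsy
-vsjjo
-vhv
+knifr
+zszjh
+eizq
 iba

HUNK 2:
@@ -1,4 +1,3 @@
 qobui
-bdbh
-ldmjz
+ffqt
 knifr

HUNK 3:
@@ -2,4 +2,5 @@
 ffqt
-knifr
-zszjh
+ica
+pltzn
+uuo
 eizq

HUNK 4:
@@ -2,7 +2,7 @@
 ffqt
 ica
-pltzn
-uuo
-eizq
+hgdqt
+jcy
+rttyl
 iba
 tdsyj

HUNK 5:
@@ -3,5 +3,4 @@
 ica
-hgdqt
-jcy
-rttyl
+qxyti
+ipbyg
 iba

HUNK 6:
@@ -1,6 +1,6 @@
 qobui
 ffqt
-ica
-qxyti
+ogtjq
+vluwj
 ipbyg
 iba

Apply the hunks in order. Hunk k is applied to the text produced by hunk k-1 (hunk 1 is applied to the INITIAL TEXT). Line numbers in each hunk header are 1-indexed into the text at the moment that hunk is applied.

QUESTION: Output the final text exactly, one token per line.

Answer: qobui
ffqt
ogtjq
vluwj
ipbyg
iba
tdsyj

Derivation:
Hunk 1: at line 3 remove [gsy,vsjjo,vhv] add [knifr,zszjh,eizq] -> 8 lines: qobui bdbh ldmjz knifr zszjh eizq iba tdsyj
Hunk 2: at line 1 remove [bdbh,ldmjz] add [ffqt] -> 7 lines: qobui ffqt knifr zszjh eizq iba tdsyj
Hunk 3: at line 2 remove [knifr,zszjh] add [ica,pltzn,uuo] -> 8 lines: qobui ffqt ica pltzn uuo eizq iba tdsyj
Hunk 4: at line 2 remove [pltzn,uuo,eizq] add [hgdqt,jcy,rttyl] -> 8 lines: qobui ffqt ica hgdqt jcy rttyl iba tdsyj
Hunk 5: at line 3 remove [hgdqt,jcy,rttyl] add [qxyti,ipbyg] -> 7 lines: qobui ffqt ica qxyti ipbyg iba tdsyj
Hunk 6: at line 1 remove [ica,qxyti] add [ogtjq,vluwj] -> 7 lines: qobui ffqt ogtjq vluwj ipbyg iba tdsyj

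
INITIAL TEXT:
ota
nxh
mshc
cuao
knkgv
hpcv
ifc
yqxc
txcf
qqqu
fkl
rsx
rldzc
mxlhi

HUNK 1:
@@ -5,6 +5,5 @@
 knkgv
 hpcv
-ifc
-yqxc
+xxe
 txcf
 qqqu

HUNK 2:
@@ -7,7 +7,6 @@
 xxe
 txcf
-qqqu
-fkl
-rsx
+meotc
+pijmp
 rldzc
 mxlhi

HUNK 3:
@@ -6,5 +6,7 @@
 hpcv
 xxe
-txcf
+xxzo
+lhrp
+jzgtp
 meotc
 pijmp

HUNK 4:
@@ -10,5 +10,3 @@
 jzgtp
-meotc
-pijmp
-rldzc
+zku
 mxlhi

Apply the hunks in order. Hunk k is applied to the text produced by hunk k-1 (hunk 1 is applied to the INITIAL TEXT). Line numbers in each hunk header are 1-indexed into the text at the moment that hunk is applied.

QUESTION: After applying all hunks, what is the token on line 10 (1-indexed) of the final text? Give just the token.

Hunk 1: at line 5 remove [ifc,yqxc] add [xxe] -> 13 lines: ota nxh mshc cuao knkgv hpcv xxe txcf qqqu fkl rsx rldzc mxlhi
Hunk 2: at line 7 remove [qqqu,fkl,rsx] add [meotc,pijmp] -> 12 lines: ota nxh mshc cuao knkgv hpcv xxe txcf meotc pijmp rldzc mxlhi
Hunk 3: at line 6 remove [txcf] add [xxzo,lhrp,jzgtp] -> 14 lines: ota nxh mshc cuao knkgv hpcv xxe xxzo lhrp jzgtp meotc pijmp rldzc mxlhi
Hunk 4: at line 10 remove [meotc,pijmp,rldzc] add [zku] -> 12 lines: ota nxh mshc cuao knkgv hpcv xxe xxzo lhrp jzgtp zku mxlhi
Final line 10: jzgtp

Answer: jzgtp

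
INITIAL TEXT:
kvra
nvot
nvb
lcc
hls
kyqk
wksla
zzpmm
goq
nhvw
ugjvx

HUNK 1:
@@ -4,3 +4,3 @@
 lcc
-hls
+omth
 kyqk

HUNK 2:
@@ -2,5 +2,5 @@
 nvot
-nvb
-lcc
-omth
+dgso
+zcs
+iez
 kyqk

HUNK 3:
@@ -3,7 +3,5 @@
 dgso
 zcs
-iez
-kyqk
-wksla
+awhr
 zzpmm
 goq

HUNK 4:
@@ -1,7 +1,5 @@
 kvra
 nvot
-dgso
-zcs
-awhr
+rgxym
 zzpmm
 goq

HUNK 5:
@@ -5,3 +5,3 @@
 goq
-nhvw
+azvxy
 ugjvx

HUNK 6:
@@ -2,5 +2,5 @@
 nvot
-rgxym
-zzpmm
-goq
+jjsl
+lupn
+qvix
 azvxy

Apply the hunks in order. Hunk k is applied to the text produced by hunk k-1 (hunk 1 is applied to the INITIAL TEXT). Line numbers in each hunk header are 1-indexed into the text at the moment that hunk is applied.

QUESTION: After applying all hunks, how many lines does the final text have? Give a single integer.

Answer: 7

Derivation:
Hunk 1: at line 4 remove [hls] add [omth] -> 11 lines: kvra nvot nvb lcc omth kyqk wksla zzpmm goq nhvw ugjvx
Hunk 2: at line 2 remove [nvb,lcc,omth] add [dgso,zcs,iez] -> 11 lines: kvra nvot dgso zcs iez kyqk wksla zzpmm goq nhvw ugjvx
Hunk 3: at line 3 remove [iez,kyqk,wksla] add [awhr] -> 9 lines: kvra nvot dgso zcs awhr zzpmm goq nhvw ugjvx
Hunk 4: at line 1 remove [dgso,zcs,awhr] add [rgxym] -> 7 lines: kvra nvot rgxym zzpmm goq nhvw ugjvx
Hunk 5: at line 5 remove [nhvw] add [azvxy] -> 7 lines: kvra nvot rgxym zzpmm goq azvxy ugjvx
Hunk 6: at line 2 remove [rgxym,zzpmm,goq] add [jjsl,lupn,qvix] -> 7 lines: kvra nvot jjsl lupn qvix azvxy ugjvx
Final line count: 7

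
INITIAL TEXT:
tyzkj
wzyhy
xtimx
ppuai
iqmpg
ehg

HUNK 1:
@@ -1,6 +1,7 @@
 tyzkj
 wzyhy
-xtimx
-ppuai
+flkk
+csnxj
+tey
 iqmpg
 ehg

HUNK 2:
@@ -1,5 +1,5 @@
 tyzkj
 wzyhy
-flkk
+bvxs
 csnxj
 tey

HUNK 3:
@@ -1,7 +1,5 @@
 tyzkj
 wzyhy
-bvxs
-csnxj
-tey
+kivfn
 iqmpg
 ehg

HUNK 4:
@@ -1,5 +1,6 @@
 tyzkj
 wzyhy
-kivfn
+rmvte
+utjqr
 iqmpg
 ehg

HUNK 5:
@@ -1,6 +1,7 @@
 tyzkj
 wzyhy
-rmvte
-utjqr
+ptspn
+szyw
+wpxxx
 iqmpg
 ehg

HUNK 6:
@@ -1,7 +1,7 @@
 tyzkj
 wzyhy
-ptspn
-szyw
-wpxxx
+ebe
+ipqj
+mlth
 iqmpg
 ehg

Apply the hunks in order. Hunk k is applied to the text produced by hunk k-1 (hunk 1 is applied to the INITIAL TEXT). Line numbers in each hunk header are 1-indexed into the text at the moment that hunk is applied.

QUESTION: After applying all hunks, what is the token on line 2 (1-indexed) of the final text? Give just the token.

Hunk 1: at line 1 remove [xtimx,ppuai] add [flkk,csnxj,tey] -> 7 lines: tyzkj wzyhy flkk csnxj tey iqmpg ehg
Hunk 2: at line 1 remove [flkk] add [bvxs] -> 7 lines: tyzkj wzyhy bvxs csnxj tey iqmpg ehg
Hunk 3: at line 1 remove [bvxs,csnxj,tey] add [kivfn] -> 5 lines: tyzkj wzyhy kivfn iqmpg ehg
Hunk 4: at line 1 remove [kivfn] add [rmvte,utjqr] -> 6 lines: tyzkj wzyhy rmvte utjqr iqmpg ehg
Hunk 5: at line 1 remove [rmvte,utjqr] add [ptspn,szyw,wpxxx] -> 7 lines: tyzkj wzyhy ptspn szyw wpxxx iqmpg ehg
Hunk 6: at line 1 remove [ptspn,szyw,wpxxx] add [ebe,ipqj,mlth] -> 7 lines: tyzkj wzyhy ebe ipqj mlth iqmpg ehg
Final line 2: wzyhy

Answer: wzyhy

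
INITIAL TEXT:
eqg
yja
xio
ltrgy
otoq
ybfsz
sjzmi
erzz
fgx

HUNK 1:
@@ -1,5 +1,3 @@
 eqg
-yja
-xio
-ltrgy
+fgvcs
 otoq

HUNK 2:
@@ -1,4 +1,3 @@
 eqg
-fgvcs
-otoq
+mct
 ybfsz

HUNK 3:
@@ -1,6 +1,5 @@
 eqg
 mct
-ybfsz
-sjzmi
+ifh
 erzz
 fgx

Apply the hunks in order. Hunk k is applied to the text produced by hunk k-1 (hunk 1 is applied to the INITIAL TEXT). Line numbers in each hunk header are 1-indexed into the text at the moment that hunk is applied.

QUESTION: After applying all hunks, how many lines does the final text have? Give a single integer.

Hunk 1: at line 1 remove [yja,xio,ltrgy] add [fgvcs] -> 7 lines: eqg fgvcs otoq ybfsz sjzmi erzz fgx
Hunk 2: at line 1 remove [fgvcs,otoq] add [mct] -> 6 lines: eqg mct ybfsz sjzmi erzz fgx
Hunk 3: at line 1 remove [ybfsz,sjzmi] add [ifh] -> 5 lines: eqg mct ifh erzz fgx
Final line count: 5

Answer: 5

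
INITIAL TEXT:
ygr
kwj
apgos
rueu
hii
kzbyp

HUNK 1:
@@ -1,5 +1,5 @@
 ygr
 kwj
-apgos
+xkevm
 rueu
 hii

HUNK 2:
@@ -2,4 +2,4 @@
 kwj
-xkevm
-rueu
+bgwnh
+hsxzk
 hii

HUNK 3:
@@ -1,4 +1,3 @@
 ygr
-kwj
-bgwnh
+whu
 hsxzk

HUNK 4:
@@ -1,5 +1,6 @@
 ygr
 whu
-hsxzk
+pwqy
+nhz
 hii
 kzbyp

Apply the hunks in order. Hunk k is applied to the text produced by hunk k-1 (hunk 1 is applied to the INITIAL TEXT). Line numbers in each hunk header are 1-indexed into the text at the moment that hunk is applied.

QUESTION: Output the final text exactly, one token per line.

Hunk 1: at line 1 remove [apgos] add [xkevm] -> 6 lines: ygr kwj xkevm rueu hii kzbyp
Hunk 2: at line 2 remove [xkevm,rueu] add [bgwnh,hsxzk] -> 6 lines: ygr kwj bgwnh hsxzk hii kzbyp
Hunk 3: at line 1 remove [kwj,bgwnh] add [whu] -> 5 lines: ygr whu hsxzk hii kzbyp
Hunk 4: at line 1 remove [hsxzk] add [pwqy,nhz] -> 6 lines: ygr whu pwqy nhz hii kzbyp

Answer: ygr
whu
pwqy
nhz
hii
kzbyp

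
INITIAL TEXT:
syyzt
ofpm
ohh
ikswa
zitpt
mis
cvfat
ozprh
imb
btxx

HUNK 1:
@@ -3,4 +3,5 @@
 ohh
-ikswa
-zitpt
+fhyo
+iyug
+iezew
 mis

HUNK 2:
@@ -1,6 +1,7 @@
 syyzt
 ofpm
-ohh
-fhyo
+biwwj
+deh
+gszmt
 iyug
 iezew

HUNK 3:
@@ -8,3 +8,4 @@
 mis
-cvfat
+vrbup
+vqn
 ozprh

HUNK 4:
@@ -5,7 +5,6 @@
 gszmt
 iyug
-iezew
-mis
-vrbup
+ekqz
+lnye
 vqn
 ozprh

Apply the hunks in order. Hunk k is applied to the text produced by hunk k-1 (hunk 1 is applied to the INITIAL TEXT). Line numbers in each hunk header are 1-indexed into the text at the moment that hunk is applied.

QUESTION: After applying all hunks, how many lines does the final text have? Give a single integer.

Answer: 12

Derivation:
Hunk 1: at line 3 remove [ikswa,zitpt] add [fhyo,iyug,iezew] -> 11 lines: syyzt ofpm ohh fhyo iyug iezew mis cvfat ozprh imb btxx
Hunk 2: at line 1 remove [ohh,fhyo] add [biwwj,deh,gszmt] -> 12 lines: syyzt ofpm biwwj deh gszmt iyug iezew mis cvfat ozprh imb btxx
Hunk 3: at line 8 remove [cvfat] add [vrbup,vqn] -> 13 lines: syyzt ofpm biwwj deh gszmt iyug iezew mis vrbup vqn ozprh imb btxx
Hunk 4: at line 5 remove [iezew,mis,vrbup] add [ekqz,lnye] -> 12 lines: syyzt ofpm biwwj deh gszmt iyug ekqz lnye vqn ozprh imb btxx
Final line count: 12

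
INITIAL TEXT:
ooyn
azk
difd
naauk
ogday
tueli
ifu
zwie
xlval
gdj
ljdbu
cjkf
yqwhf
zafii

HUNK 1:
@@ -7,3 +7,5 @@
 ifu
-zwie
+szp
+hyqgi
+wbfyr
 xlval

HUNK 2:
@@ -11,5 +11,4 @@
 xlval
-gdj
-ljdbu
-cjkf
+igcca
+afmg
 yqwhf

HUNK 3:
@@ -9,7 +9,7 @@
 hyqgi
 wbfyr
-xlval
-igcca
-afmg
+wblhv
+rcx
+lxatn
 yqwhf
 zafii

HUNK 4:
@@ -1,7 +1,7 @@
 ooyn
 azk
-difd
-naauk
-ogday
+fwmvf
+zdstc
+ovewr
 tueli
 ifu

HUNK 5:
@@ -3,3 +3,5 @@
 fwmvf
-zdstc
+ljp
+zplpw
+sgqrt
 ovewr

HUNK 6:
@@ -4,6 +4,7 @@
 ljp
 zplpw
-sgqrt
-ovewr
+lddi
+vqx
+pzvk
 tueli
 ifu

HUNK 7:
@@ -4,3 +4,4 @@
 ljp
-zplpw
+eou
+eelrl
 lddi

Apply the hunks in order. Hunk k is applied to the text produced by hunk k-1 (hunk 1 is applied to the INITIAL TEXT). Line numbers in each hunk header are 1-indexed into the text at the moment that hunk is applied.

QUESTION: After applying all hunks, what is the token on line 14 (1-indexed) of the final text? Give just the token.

Answer: wbfyr

Derivation:
Hunk 1: at line 7 remove [zwie] add [szp,hyqgi,wbfyr] -> 16 lines: ooyn azk difd naauk ogday tueli ifu szp hyqgi wbfyr xlval gdj ljdbu cjkf yqwhf zafii
Hunk 2: at line 11 remove [gdj,ljdbu,cjkf] add [igcca,afmg] -> 15 lines: ooyn azk difd naauk ogday tueli ifu szp hyqgi wbfyr xlval igcca afmg yqwhf zafii
Hunk 3: at line 9 remove [xlval,igcca,afmg] add [wblhv,rcx,lxatn] -> 15 lines: ooyn azk difd naauk ogday tueli ifu szp hyqgi wbfyr wblhv rcx lxatn yqwhf zafii
Hunk 4: at line 1 remove [difd,naauk,ogday] add [fwmvf,zdstc,ovewr] -> 15 lines: ooyn azk fwmvf zdstc ovewr tueli ifu szp hyqgi wbfyr wblhv rcx lxatn yqwhf zafii
Hunk 5: at line 3 remove [zdstc] add [ljp,zplpw,sgqrt] -> 17 lines: ooyn azk fwmvf ljp zplpw sgqrt ovewr tueli ifu szp hyqgi wbfyr wblhv rcx lxatn yqwhf zafii
Hunk 6: at line 4 remove [sgqrt,ovewr] add [lddi,vqx,pzvk] -> 18 lines: ooyn azk fwmvf ljp zplpw lddi vqx pzvk tueli ifu szp hyqgi wbfyr wblhv rcx lxatn yqwhf zafii
Hunk 7: at line 4 remove [zplpw] add [eou,eelrl] -> 19 lines: ooyn azk fwmvf ljp eou eelrl lddi vqx pzvk tueli ifu szp hyqgi wbfyr wblhv rcx lxatn yqwhf zafii
Final line 14: wbfyr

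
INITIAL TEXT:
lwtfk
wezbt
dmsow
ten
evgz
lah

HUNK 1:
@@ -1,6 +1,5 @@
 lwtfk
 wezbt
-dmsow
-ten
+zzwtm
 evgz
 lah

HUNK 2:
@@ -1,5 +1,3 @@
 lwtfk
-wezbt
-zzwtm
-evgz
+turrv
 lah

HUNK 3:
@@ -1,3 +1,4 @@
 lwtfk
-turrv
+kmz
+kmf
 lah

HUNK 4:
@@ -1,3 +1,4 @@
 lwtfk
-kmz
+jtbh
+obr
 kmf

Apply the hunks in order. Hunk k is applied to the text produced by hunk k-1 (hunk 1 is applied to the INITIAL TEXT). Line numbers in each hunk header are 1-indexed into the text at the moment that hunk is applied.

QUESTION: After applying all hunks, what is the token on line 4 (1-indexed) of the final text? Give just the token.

Hunk 1: at line 1 remove [dmsow,ten] add [zzwtm] -> 5 lines: lwtfk wezbt zzwtm evgz lah
Hunk 2: at line 1 remove [wezbt,zzwtm,evgz] add [turrv] -> 3 lines: lwtfk turrv lah
Hunk 3: at line 1 remove [turrv] add [kmz,kmf] -> 4 lines: lwtfk kmz kmf lah
Hunk 4: at line 1 remove [kmz] add [jtbh,obr] -> 5 lines: lwtfk jtbh obr kmf lah
Final line 4: kmf

Answer: kmf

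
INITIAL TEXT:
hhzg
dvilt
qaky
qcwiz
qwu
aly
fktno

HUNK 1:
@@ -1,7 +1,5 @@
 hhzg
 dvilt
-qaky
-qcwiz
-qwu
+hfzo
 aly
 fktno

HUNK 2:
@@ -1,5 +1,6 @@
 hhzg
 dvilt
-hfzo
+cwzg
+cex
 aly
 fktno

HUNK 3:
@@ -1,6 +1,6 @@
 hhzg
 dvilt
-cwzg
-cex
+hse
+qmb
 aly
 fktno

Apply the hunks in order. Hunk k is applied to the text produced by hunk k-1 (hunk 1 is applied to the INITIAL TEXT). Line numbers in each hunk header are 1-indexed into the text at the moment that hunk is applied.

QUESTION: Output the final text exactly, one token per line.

Answer: hhzg
dvilt
hse
qmb
aly
fktno

Derivation:
Hunk 1: at line 1 remove [qaky,qcwiz,qwu] add [hfzo] -> 5 lines: hhzg dvilt hfzo aly fktno
Hunk 2: at line 1 remove [hfzo] add [cwzg,cex] -> 6 lines: hhzg dvilt cwzg cex aly fktno
Hunk 3: at line 1 remove [cwzg,cex] add [hse,qmb] -> 6 lines: hhzg dvilt hse qmb aly fktno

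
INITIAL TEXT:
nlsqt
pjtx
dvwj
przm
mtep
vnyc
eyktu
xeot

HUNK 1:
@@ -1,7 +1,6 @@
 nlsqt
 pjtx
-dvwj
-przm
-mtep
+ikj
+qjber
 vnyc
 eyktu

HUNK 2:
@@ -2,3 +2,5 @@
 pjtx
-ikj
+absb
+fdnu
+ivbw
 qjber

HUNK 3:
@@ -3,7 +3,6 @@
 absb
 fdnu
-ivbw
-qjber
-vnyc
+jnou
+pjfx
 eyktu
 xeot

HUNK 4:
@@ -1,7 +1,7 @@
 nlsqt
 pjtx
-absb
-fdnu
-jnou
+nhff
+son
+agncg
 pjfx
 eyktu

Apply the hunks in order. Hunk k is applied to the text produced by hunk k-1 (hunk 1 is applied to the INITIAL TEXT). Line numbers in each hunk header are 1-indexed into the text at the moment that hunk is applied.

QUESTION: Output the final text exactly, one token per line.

Hunk 1: at line 1 remove [dvwj,przm,mtep] add [ikj,qjber] -> 7 lines: nlsqt pjtx ikj qjber vnyc eyktu xeot
Hunk 2: at line 2 remove [ikj] add [absb,fdnu,ivbw] -> 9 lines: nlsqt pjtx absb fdnu ivbw qjber vnyc eyktu xeot
Hunk 3: at line 3 remove [ivbw,qjber,vnyc] add [jnou,pjfx] -> 8 lines: nlsqt pjtx absb fdnu jnou pjfx eyktu xeot
Hunk 4: at line 1 remove [absb,fdnu,jnou] add [nhff,son,agncg] -> 8 lines: nlsqt pjtx nhff son agncg pjfx eyktu xeot

Answer: nlsqt
pjtx
nhff
son
agncg
pjfx
eyktu
xeot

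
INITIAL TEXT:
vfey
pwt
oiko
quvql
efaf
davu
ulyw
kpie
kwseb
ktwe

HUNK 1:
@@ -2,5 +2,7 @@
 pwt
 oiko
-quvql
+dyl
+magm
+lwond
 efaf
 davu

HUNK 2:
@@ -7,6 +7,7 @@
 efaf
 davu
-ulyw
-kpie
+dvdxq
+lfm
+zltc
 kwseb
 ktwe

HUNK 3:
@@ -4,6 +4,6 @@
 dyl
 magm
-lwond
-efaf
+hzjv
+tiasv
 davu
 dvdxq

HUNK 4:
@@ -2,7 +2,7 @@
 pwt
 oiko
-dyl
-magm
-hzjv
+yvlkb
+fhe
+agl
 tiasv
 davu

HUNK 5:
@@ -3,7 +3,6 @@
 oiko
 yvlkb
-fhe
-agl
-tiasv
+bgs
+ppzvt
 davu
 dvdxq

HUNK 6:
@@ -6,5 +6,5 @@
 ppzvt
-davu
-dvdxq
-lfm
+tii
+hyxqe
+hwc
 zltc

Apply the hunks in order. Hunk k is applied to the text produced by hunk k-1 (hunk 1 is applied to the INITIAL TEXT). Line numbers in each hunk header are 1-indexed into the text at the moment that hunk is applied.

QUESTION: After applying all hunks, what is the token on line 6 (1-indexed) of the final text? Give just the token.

Hunk 1: at line 2 remove [quvql] add [dyl,magm,lwond] -> 12 lines: vfey pwt oiko dyl magm lwond efaf davu ulyw kpie kwseb ktwe
Hunk 2: at line 7 remove [ulyw,kpie] add [dvdxq,lfm,zltc] -> 13 lines: vfey pwt oiko dyl magm lwond efaf davu dvdxq lfm zltc kwseb ktwe
Hunk 3: at line 4 remove [lwond,efaf] add [hzjv,tiasv] -> 13 lines: vfey pwt oiko dyl magm hzjv tiasv davu dvdxq lfm zltc kwseb ktwe
Hunk 4: at line 2 remove [dyl,magm,hzjv] add [yvlkb,fhe,agl] -> 13 lines: vfey pwt oiko yvlkb fhe agl tiasv davu dvdxq lfm zltc kwseb ktwe
Hunk 5: at line 3 remove [fhe,agl,tiasv] add [bgs,ppzvt] -> 12 lines: vfey pwt oiko yvlkb bgs ppzvt davu dvdxq lfm zltc kwseb ktwe
Hunk 6: at line 6 remove [davu,dvdxq,lfm] add [tii,hyxqe,hwc] -> 12 lines: vfey pwt oiko yvlkb bgs ppzvt tii hyxqe hwc zltc kwseb ktwe
Final line 6: ppzvt

Answer: ppzvt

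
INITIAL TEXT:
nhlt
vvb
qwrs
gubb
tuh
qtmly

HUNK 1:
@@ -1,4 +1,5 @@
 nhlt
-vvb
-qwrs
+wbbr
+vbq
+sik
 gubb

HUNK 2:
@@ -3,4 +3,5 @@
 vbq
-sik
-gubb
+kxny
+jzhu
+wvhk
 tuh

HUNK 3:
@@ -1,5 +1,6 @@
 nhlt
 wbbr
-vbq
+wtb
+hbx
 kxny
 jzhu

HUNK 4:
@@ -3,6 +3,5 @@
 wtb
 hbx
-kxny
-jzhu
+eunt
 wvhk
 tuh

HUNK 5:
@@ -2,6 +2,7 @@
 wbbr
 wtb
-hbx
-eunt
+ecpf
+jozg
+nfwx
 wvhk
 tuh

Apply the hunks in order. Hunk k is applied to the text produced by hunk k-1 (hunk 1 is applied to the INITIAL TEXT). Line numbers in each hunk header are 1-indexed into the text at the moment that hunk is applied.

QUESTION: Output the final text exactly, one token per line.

Hunk 1: at line 1 remove [vvb,qwrs] add [wbbr,vbq,sik] -> 7 lines: nhlt wbbr vbq sik gubb tuh qtmly
Hunk 2: at line 3 remove [sik,gubb] add [kxny,jzhu,wvhk] -> 8 lines: nhlt wbbr vbq kxny jzhu wvhk tuh qtmly
Hunk 3: at line 1 remove [vbq] add [wtb,hbx] -> 9 lines: nhlt wbbr wtb hbx kxny jzhu wvhk tuh qtmly
Hunk 4: at line 3 remove [kxny,jzhu] add [eunt] -> 8 lines: nhlt wbbr wtb hbx eunt wvhk tuh qtmly
Hunk 5: at line 2 remove [hbx,eunt] add [ecpf,jozg,nfwx] -> 9 lines: nhlt wbbr wtb ecpf jozg nfwx wvhk tuh qtmly

Answer: nhlt
wbbr
wtb
ecpf
jozg
nfwx
wvhk
tuh
qtmly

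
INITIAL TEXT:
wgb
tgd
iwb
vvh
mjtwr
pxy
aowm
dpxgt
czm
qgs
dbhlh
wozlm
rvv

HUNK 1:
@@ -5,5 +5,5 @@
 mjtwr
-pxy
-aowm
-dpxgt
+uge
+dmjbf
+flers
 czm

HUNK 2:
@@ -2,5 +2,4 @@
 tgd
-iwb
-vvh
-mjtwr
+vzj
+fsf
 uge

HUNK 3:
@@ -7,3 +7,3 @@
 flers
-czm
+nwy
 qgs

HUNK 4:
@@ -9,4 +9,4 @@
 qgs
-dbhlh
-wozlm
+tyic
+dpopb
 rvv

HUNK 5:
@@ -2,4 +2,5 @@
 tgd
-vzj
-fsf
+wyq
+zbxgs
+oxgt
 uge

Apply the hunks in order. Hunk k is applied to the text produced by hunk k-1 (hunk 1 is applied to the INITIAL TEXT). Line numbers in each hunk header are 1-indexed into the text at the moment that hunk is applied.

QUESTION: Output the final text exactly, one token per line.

Answer: wgb
tgd
wyq
zbxgs
oxgt
uge
dmjbf
flers
nwy
qgs
tyic
dpopb
rvv

Derivation:
Hunk 1: at line 5 remove [pxy,aowm,dpxgt] add [uge,dmjbf,flers] -> 13 lines: wgb tgd iwb vvh mjtwr uge dmjbf flers czm qgs dbhlh wozlm rvv
Hunk 2: at line 2 remove [iwb,vvh,mjtwr] add [vzj,fsf] -> 12 lines: wgb tgd vzj fsf uge dmjbf flers czm qgs dbhlh wozlm rvv
Hunk 3: at line 7 remove [czm] add [nwy] -> 12 lines: wgb tgd vzj fsf uge dmjbf flers nwy qgs dbhlh wozlm rvv
Hunk 4: at line 9 remove [dbhlh,wozlm] add [tyic,dpopb] -> 12 lines: wgb tgd vzj fsf uge dmjbf flers nwy qgs tyic dpopb rvv
Hunk 5: at line 2 remove [vzj,fsf] add [wyq,zbxgs,oxgt] -> 13 lines: wgb tgd wyq zbxgs oxgt uge dmjbf flers nwy qgs tyic dpopb rvv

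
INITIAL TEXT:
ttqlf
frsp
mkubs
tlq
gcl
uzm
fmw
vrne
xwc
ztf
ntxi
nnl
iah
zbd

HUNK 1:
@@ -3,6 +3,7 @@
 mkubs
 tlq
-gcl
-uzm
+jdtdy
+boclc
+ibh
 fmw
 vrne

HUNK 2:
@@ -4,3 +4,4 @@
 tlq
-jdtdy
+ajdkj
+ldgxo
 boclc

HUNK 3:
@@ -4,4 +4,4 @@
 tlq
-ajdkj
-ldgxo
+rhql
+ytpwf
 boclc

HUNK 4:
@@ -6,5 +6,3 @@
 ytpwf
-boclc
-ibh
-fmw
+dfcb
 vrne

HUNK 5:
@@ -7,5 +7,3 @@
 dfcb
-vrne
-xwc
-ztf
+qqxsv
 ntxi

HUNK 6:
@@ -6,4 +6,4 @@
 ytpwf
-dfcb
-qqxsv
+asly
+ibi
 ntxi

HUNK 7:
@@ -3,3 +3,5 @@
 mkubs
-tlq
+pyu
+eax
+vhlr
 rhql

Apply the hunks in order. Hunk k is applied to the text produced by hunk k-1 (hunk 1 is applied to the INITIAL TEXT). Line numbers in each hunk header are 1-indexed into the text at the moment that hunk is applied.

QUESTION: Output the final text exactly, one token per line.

Hunk 1: at line 3 remove [gcl,uzm] add [jdtdy,boclc,ibh] -> 15 lines: ttqlf frsp mkubs tlq jdtdy boclc ibh fmw vrne xwc ztf ntxi nnl iah zbd
Hunk 2: at line 4 remove [jdtdy] add [ajdkj,ldgxo] -> 16 lines: ttqlf frsp mkubs tlq ajdkj ldgxo boclc ibh fmw vrne xwc ztf ntxi nnl iah zbd
Hunk 3: at line 4 remove [ajdkj,ldgxo] add [rhql,ytpwf] -> 16 lines: ttqlf frsp mkubs tlq rhql ytpwf boclc ibh fmw vrne xwc ztf ntxi nnl iah zbd
Hunk 4: at line 6 remove [boclc,ibh,fmw] add [dfcb] -> 14 lines: ttqlf frsp mkubs tlq rhql ytpwf dfcb vrne xwc ztf ntxi nnl iah zbd
Hunk 5: at line 7 remove [vrne,xwc,ztf] add [qqxsv] -> 12 lines: ttqlf frsp mkubs tlq rhql ytpwf dfcb qqxsv ntxi nnl iah zbd
Hunk 6: at line 6 remove [dfcb,qqxsv] add [asly,ibi] -> 12 lines: ttqlf frsp mkubs tlq rhql ytpwf asly ibi ntxi nnl iah zbd
Hunk 7: at line 3 remove [tlq] add [pyu,eax,vhlr] -> 14 lines: ttqlf frsp mkubs pyu eax vhlr rhql ytpwf asly ibi ntxi nnl iah zbd

Answer: ttqlf
frsp
mkubs
pyu
eax
vhlr
rhql
ytpwf
asly
ibi
ntxi
nnl
iah
zbd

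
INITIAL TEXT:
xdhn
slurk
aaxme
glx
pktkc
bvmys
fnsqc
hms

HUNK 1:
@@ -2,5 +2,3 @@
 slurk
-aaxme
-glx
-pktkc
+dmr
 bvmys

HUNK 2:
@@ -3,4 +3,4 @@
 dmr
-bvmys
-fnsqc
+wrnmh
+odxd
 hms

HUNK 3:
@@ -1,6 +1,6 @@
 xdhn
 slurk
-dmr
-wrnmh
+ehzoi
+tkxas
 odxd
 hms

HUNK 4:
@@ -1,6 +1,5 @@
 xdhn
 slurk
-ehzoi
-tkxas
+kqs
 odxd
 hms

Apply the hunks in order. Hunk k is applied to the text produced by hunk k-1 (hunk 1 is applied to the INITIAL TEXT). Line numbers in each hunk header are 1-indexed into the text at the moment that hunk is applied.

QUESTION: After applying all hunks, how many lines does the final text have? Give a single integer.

Hunk 1: at line 2 remove [aaxme,glx,pktkc] add [dmr] -> 6 lines: xdhn slurk dmr bvmys fnsqc hms
Hunk 2: at line 3 remove [bvmys,fnsqc] add [wrnmh,odxd] -> 6 lines: xdhn slurk dmr wrnmh odxd hms
Hunk 3: at line 1 remove [dmr,wrnmh] add [ehzoi,tkxas] -> 6 lines: xdhn slurk ehzoi tkxas odxd hms
Hunk 4: at line 1 remove [ehzoi,tkxas] add [kqs] -> 5 lines: xdhn slurk kqs odxd hms
Final line count: 5

Answer: 5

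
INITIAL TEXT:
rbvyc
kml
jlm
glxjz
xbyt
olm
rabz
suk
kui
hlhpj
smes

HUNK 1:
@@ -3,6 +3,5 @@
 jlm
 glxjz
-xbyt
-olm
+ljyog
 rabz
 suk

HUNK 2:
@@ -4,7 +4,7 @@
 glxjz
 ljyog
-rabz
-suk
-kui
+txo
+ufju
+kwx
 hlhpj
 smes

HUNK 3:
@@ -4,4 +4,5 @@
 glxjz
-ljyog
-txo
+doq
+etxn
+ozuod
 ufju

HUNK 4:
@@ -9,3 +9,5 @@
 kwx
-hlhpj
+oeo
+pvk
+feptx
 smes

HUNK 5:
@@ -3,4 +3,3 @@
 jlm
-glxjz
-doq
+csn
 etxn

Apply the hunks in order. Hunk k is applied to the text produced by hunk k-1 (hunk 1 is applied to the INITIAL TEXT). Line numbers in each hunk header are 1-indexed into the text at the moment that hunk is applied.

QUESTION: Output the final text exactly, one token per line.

Hunk 1: at line 3 remove [xbyt,olm] add [ljyog] -> 10 lines: rbvyc kml jlm glxjz ljyog rabz suk kui hlhpj smes
Hunk 2: at line 4 remove [rabz,suk,kui] add [txo,ufju,kwx] -> 10 lines: rbvyc kml jlm glxjz ljyog txo ufju kwx hlhpj smes
Hunk 3: at line 4 remove [ljyog,txo] add [doq,etxn,ozuod] -> 11 lines: rbvyc kml jlm glxjz doq etxn ozuod ufju kwx hlhpj smes
Hunk 4: at line 9 remove [hlhpj] add [oeo,pvk,feptx] -> 13 lines: rbvyc kml jlm glxjz doq etxn ozuod ufju kwx oeo pvk feptx smes
Hunk 5: at line 3 remove [glxjz,doq] add [csn] -> 12 lines: rbvyc kml jlm csn etxn ozuod ufju kwx oeo pvk feptx smes

Answer: rbvyc
kml
jlm
csn
etxn
ozuod
ufju
kwx
oeo
pvk
feptx
smes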